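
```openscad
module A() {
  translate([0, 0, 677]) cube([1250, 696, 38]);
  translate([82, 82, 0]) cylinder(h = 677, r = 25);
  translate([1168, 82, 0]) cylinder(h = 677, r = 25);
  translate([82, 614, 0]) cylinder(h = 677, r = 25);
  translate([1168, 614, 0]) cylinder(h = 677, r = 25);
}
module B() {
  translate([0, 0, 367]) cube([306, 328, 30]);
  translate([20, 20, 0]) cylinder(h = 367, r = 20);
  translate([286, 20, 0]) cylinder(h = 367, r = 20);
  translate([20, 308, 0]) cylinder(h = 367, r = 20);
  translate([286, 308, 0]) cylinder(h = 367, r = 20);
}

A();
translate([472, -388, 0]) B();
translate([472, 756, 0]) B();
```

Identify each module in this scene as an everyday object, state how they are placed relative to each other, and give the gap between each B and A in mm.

Each stool's nearest face is 60 mm from the table's bounding box.

A is a table. B is a stool. Two stools sit around the table at the −y, +y sides. The gap between each stool and the table is 60 mm.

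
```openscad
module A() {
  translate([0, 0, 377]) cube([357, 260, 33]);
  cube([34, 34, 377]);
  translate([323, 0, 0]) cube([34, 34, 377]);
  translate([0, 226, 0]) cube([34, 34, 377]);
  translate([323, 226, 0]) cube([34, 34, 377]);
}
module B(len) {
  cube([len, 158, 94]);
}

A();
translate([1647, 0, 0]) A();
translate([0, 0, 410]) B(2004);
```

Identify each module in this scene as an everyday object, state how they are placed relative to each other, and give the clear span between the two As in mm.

A is a stool. B is a beam. A beam spans the tops of two stools. The clear span between the two stools is 1290 mm.

Second stool starts at x = 1647; first ends at x = 357; clear span = 1647 − 357 = 1290 mm.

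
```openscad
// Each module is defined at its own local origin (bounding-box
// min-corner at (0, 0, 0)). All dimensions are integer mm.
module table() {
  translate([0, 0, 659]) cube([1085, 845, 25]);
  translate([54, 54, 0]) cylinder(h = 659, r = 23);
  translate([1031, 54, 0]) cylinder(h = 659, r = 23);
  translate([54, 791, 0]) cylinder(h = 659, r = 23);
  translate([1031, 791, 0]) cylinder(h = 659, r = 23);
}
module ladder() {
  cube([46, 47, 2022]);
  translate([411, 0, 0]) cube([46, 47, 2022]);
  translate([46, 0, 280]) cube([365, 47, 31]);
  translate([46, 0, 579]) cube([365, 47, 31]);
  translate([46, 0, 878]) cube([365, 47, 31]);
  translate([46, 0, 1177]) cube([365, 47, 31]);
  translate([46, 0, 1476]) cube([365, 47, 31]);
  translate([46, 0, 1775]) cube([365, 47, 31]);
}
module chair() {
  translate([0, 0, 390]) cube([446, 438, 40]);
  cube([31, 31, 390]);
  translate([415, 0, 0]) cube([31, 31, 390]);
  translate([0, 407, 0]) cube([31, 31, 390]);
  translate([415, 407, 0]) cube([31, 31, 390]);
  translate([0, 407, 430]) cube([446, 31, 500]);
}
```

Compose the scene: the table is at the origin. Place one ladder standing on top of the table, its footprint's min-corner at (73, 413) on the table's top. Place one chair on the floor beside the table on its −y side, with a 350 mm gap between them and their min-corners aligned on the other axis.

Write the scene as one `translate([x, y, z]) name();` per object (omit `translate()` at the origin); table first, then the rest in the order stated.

table();
translate([73, 413, 684]) ladder();
translate([0, -788, 0]) chair();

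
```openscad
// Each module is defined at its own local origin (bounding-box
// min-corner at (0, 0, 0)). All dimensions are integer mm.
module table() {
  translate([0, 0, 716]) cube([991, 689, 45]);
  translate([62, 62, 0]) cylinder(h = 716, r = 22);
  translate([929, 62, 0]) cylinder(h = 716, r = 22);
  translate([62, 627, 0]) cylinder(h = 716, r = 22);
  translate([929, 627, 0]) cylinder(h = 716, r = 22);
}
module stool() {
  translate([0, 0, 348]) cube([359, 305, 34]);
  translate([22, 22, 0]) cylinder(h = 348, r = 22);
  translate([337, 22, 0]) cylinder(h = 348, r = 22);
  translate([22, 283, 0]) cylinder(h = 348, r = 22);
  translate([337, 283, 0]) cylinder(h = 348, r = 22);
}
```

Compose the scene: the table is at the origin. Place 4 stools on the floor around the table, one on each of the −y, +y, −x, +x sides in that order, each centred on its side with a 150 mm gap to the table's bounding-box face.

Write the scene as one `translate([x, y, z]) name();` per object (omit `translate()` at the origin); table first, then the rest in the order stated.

table();
translate([316, -455, 0]) stool();
translate([316, 839, 0]) stool();
translate([-509, 192, 0]) stool();
translate([1141, 192, 0]) stool();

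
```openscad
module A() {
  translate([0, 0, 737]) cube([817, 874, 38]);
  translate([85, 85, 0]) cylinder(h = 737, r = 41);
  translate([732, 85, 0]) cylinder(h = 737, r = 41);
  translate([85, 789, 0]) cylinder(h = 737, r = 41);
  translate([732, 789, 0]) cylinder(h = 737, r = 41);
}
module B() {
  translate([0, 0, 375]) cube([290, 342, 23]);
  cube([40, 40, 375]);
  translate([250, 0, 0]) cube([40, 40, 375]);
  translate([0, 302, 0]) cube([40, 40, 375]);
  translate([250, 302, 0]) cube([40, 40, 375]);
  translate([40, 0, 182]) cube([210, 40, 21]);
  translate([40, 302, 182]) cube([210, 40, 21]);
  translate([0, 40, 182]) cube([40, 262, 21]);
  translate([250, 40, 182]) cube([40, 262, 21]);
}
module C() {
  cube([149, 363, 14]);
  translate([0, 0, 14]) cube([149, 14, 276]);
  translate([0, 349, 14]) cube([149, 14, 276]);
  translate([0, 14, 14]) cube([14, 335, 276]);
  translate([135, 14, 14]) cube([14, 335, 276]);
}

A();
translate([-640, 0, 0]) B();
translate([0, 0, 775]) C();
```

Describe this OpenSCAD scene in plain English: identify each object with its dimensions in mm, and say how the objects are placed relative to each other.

A is a rectangular dining table. The top is 817×874×38 mm with its upper surface at z = 775 mm. It stands on four round legs of 82 mm diameter, each leg's bounding box inset 44 mm from the nearest pair of top edges, running from the floor to the underside of the top.

B is a four-legged stool. The seat is a 290×342×23 mm slab whose top surface is at z = 398 mm; four square legs, each 40×40 mm in cross-section, run from the floor (z = 0) to the underside of the seat, each flush with a corner of the seat. Four stretchers, 40 mm wide and 21 mm tall, connect adjacent legs with their undersides at z = 182 mm, each running between the inner faces of the legs it joins and aligned with the legs' outer faces on the other axis.

C is an open-topped rectangular box: outside dimensions 149×363×290 mm, with a uniform wall and base thickness of 14 mm. The base is a full 149×363 slab on the floor; four walls sit on top of the base. The front and back walls (the −y and +y sides) span the full width; the two side walls fit between them.

The stool is on the floor beside the table on its −x side. The open box is on top of the table.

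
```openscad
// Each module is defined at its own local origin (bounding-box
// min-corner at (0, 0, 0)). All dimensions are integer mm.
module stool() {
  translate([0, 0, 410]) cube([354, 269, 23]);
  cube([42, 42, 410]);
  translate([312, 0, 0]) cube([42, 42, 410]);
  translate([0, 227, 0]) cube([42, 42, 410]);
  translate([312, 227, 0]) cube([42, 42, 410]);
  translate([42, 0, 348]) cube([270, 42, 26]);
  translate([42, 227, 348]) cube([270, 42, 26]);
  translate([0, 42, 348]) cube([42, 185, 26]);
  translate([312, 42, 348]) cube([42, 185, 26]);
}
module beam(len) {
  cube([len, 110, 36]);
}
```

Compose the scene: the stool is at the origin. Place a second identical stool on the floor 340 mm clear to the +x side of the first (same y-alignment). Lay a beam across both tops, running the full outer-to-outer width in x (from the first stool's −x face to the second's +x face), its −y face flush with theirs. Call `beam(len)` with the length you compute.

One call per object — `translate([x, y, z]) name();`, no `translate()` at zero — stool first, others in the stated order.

stool();
translate([694, 0, 0]) stool();
translate([0, 0, 433]) beam(1048);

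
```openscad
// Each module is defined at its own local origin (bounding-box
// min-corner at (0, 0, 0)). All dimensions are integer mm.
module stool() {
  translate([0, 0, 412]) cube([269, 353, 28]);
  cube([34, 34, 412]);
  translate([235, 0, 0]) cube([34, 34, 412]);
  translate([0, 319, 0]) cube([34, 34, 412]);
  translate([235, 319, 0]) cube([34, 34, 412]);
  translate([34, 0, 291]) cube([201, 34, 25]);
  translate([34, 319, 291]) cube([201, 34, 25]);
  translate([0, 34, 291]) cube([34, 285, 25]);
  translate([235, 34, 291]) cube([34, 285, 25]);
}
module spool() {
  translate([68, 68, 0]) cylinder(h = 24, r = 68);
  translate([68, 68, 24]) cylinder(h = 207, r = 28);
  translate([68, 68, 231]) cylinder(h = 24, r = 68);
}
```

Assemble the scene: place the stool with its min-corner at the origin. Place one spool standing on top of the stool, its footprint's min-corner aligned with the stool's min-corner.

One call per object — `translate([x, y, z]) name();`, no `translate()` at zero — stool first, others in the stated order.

stool();
translate([0, 0, 440]) spool();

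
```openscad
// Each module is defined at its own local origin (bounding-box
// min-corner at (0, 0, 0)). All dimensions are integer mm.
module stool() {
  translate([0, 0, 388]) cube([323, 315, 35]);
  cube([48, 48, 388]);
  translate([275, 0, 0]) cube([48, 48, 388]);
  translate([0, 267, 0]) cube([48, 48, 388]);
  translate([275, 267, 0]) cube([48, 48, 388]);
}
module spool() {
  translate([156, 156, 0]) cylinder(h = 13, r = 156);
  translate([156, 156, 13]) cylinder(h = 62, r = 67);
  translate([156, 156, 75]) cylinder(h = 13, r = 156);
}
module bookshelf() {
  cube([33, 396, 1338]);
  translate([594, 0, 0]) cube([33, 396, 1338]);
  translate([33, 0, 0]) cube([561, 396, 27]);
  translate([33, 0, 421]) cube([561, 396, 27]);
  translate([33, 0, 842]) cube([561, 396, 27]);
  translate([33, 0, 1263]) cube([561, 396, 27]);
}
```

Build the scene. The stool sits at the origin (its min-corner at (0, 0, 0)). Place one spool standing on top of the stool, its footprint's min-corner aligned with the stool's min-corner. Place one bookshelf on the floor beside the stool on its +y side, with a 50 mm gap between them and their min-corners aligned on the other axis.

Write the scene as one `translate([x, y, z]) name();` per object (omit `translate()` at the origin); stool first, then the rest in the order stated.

stool();
translate([0, 0, 423]) spool();
translate([0, 365, 0]) bookshelf();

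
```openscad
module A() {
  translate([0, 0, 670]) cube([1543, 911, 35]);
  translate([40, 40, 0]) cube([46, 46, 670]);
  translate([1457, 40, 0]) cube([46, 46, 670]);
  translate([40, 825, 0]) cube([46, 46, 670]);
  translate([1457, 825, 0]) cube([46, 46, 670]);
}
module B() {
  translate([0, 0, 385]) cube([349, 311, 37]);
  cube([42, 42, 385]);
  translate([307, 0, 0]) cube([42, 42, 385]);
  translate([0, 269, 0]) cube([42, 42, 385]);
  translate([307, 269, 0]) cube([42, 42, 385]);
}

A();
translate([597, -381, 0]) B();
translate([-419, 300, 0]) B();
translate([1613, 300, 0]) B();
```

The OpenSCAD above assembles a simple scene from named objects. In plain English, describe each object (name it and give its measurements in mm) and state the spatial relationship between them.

A is a rectangular dining table. The top is 1543×911×35 mm with its upper surface at z = 705 mm. It stands on four 46×46 mm square legs, each inset 40 mm from the nearest pair of top edges, running from the floor to the underside of the top.

B is a four-legged stool. The seat is 349×311 mm, 37 mm thick, top at z = 422 mm. It stands on four square legs, each 42×42 mm in cross-section, from z = 0 to the seat underside, each flush with a corner of the seat.

Three stools sit around the table at the −y, −x, +x sides.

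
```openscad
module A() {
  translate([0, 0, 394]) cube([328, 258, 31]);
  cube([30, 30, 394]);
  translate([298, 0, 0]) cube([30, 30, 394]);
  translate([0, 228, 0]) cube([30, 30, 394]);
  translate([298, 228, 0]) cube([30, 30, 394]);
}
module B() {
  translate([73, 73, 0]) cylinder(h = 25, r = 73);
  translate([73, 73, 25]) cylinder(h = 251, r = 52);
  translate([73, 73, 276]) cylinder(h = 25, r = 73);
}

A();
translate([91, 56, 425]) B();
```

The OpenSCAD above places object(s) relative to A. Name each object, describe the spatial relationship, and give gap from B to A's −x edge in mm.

A is a stool. B is a spool. The spool is on top of the stool, centred. The gap from the spool to the stool's −x edge is 91 mm.

The spool's min-x is at 91; the stool's min-x is 0; gap = 91 mm.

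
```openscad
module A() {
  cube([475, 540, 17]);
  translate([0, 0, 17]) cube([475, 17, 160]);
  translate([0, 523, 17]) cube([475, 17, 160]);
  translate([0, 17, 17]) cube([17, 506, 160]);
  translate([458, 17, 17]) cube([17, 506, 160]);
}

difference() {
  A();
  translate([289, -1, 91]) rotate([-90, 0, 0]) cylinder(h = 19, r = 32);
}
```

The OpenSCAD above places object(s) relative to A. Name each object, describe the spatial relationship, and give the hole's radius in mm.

A is an open box. The open box has a circular hole through its front wall. The hole's radius is 32 mm.

The subtracted cylinder has r = 32 mm.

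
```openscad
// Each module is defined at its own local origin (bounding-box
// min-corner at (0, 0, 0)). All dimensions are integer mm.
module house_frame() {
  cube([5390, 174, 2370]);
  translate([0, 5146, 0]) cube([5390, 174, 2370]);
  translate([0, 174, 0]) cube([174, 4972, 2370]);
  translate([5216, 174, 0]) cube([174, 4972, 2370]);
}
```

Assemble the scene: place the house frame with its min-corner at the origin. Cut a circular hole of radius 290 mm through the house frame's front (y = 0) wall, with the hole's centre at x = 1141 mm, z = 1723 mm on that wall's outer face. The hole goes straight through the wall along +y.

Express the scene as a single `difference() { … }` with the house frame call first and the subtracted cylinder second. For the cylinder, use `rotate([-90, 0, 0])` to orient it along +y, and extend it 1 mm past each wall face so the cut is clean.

difference() {
  house_frame();
  translate([1141, -1, 1723]) rotate([-90, 0, 0]) cylinder(h = 176, r = 290);
}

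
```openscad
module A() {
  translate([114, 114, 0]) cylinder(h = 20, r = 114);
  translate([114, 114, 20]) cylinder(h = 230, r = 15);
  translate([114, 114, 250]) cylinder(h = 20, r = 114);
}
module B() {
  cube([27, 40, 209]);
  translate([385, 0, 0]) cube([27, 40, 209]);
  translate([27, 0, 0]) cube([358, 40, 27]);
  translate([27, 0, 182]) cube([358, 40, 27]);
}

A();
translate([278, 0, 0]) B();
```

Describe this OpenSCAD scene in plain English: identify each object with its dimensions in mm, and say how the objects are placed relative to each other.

A is a spool: two coaxial disc flanges of radius 114 mm and thickness 20 mm, joined by a core cylinder of radius 15 mm and height 230 mm. The lower flange rests on z = 0 and the three cylinders share a vertical axis.

B is a picture frame with a 358×155 mm rectangular opening (x by z) and a uniform 27 mm border on every side. Frame depth is 40 mm along y. It is built from two vertical stiles running the full outside height and two horizontal rails spanning the gap between the stiles.

The picture frame is on the floor beside the spool on its +x side.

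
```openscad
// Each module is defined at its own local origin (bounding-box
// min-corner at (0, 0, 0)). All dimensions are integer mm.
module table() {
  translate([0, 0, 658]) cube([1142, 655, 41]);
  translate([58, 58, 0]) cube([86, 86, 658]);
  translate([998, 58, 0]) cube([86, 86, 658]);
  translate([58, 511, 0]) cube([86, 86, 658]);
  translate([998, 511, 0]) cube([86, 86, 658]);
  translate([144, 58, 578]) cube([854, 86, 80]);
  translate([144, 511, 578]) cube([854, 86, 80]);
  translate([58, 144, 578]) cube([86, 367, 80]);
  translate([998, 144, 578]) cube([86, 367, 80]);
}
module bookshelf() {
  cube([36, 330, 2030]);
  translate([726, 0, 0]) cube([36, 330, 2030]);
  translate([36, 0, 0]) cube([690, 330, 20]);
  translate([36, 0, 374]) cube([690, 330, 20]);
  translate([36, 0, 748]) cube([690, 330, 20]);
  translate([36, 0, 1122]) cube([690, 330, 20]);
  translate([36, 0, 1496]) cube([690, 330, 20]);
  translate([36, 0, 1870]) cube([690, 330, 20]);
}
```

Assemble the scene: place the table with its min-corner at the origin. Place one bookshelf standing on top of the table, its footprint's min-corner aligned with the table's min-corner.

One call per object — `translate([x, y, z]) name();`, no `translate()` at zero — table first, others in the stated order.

table();
translate([0, 0, 699]) bookshelf();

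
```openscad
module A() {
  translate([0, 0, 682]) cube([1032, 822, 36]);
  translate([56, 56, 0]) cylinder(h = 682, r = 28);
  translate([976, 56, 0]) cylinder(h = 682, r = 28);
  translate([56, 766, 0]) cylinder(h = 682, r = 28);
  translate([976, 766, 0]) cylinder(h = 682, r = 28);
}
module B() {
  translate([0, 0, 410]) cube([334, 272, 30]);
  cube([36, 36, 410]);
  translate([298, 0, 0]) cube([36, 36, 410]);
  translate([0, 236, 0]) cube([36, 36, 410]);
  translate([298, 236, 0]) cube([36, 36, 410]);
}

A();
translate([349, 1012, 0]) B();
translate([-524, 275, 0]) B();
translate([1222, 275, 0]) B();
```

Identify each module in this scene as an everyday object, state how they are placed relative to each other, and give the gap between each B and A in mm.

Each stool's nearest face is 190 mm from the table's bounding box.

A is a table. B is a stool. Three stools sit around the table at the +y, −x, +x sides. The gap between each stool and the table is 190 mm.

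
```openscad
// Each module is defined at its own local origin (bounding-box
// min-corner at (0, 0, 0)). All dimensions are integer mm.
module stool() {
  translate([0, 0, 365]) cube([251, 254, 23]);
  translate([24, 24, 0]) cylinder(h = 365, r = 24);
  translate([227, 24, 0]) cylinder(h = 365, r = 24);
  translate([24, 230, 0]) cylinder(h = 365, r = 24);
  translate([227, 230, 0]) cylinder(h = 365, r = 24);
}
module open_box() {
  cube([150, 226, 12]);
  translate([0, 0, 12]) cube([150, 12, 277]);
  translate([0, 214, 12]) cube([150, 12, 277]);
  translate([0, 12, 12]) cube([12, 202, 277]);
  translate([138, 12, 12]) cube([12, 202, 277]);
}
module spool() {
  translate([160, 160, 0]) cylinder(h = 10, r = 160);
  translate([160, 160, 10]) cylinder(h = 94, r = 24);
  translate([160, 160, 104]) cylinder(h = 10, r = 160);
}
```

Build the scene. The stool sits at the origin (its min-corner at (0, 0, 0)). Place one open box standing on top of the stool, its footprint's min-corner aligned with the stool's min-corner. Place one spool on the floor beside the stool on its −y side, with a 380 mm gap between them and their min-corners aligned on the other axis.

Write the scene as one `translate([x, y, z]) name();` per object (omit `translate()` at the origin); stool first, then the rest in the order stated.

stool();
translate([0, 0, 388]) open_box();
translate([0, -700, 0]) spool();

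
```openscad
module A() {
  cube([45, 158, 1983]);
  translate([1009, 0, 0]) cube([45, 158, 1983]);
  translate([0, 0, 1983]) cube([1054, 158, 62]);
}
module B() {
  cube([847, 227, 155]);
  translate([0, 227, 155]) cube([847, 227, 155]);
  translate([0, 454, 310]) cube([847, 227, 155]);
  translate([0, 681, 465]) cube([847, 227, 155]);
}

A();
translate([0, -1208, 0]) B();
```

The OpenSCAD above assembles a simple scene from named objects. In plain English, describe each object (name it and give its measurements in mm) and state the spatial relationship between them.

A is a door frame. The clear opening is 964 mm wide and 1983 mm high. Two 45 mm wide jambs, 158 mm deep, stand either side of the opening from the floor to the top of the opening. A 62 mm thick head sits across the top of both jambs, spanning the full outside width of the frame.

B is a run of 4 identical solid stair steps. Each tread is 847×227 mm and each step block is 155 mm high. Step 1 rests on the floor; step k is offset from step 1 by (k−1)×227 mm in y and (k−1)×155 mm in z.

The staircase is on the floor beside the door frame on its −y side.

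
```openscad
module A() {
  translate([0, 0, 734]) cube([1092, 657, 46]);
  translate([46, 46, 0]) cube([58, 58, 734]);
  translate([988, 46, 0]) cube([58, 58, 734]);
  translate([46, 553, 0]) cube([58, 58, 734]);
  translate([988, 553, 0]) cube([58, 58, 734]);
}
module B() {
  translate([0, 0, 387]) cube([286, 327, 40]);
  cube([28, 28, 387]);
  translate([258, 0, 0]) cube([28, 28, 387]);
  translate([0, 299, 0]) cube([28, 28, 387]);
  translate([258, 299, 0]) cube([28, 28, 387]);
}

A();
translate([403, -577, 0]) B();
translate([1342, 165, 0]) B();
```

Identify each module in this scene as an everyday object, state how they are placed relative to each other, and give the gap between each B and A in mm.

A is a table. B is a stool. Two stools sit around the table at the −y, +x sides. The gap between each stool and the table is 250 mm.

Each stool's nearest face is 250 mm from the table's bounding box.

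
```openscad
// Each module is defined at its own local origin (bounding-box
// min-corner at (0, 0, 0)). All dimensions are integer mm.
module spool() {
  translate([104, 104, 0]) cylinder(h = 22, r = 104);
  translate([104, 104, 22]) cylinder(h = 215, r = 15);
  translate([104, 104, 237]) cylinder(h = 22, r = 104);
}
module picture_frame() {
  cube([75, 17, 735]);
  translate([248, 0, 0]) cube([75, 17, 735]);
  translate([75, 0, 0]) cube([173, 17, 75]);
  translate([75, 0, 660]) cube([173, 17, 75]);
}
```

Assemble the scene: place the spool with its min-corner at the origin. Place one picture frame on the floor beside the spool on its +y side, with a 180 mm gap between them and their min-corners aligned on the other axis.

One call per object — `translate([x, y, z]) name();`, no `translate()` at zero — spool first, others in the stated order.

spool();
translate([0, 388, 0]) picture_frame();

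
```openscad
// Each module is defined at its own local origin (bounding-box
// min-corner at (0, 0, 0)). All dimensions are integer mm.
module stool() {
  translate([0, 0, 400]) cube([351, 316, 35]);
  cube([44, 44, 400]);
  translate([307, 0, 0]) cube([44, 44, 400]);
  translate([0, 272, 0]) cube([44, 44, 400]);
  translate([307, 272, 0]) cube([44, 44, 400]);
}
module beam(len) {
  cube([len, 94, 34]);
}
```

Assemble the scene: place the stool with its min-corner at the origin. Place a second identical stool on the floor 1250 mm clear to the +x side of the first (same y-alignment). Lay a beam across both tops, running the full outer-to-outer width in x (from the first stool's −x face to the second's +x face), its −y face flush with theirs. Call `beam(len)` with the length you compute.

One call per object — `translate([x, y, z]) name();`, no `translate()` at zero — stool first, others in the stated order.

stool();
translate([1601, 0, 0]) stool();
translate([0, 0, 435]) beam(1952);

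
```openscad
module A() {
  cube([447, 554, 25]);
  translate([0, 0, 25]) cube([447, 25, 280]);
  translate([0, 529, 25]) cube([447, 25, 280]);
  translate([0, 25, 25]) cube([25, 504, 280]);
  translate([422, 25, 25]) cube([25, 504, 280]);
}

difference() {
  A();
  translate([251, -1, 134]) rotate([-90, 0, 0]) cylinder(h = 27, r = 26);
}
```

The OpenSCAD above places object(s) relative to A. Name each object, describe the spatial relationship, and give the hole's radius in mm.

A is an open box. The open box has a circular hole through its front wall. The hole's radius is 26 mm.

The subtracted cylinder has r = 26 mm.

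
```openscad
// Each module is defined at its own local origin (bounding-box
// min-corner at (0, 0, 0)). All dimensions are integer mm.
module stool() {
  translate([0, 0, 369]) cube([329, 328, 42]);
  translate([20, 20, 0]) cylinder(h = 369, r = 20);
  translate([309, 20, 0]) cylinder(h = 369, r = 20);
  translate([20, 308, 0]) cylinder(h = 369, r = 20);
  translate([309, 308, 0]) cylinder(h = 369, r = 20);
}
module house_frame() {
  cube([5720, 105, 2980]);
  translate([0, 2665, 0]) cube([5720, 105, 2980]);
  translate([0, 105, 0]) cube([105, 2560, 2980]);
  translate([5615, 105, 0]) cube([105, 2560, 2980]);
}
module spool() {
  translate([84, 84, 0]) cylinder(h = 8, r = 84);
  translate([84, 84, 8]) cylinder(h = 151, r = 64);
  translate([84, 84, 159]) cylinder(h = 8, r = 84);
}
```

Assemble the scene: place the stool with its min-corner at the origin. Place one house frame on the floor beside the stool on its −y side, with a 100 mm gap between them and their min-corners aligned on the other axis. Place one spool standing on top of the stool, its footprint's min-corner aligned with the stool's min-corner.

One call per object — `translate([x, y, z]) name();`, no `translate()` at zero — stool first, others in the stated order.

stool();
translate([0, -2870, 0]) house_frame();
translate([0, 0, 411]) spool();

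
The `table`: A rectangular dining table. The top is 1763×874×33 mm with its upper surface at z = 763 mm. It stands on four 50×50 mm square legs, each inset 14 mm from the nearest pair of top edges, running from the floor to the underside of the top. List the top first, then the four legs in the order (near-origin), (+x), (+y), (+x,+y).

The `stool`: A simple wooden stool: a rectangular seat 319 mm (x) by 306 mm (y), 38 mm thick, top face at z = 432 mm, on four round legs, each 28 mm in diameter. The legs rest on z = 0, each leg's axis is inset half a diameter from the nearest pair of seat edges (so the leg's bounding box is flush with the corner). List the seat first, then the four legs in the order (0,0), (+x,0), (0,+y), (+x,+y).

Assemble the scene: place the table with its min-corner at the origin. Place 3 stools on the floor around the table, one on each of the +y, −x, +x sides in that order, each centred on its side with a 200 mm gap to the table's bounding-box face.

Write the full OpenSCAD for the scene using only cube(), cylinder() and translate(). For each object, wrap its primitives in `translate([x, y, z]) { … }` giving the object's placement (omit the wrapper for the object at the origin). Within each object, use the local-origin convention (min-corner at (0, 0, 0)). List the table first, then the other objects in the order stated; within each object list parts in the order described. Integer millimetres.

translate([0, 0, 730]) cube([1763, 874, 33]);
translate([14, 14, 0]) cube([50, 50, 730]);
translate([1699, 14, 0]) cube([50, 50, 730]);
translate([14, 810, 0]) cube([50, 50, 730]);
translate([1699, 810, 0]) cube([50, 50, 730]);
translate([722, 1074, 0]) {
  translate([0, 0, 394]) cube([319, 306, 38]);
  translate([14, 14, 0]) cylinder(h = 394, r = 14);
  translate([305, 14, 0]) cylinder(h = 394, r = 14);
  translate([14, 292, 0]) cylinder(h = 394, r = 14);
  translate([305, 292, 0]) cylinder(h = 394, r = 14);
}
translate([-519, 284, 0]) {
  translate([0, 0, 394]) cube([319, 306, 38]);
  translate([14, 14, 0]) cylinder(h = 394, r = 14);
  translate([305, 14, 0]) cylinder(h = 394, r = 14);
  translate([14, 292, 0]) cylinder(h = 394, r = 14);
  translate([305, 292, 0]) cylinder(h = 394, r = 14);
}
translate([1963, 284, 0]) {
  translate([0, 0, 394]) cube([319, 306, 38]);
  translate([14, 14, 0]) cylinder(h = 394, r = 14);
  translate([305, 14, 0]) cylinder(h = 394, r = 14);
  translate([14, 292, 0]) cylinder(h = 394, r = 14);
  translate([305, 292, 0]) cylinder(h = 394, r = 14);
}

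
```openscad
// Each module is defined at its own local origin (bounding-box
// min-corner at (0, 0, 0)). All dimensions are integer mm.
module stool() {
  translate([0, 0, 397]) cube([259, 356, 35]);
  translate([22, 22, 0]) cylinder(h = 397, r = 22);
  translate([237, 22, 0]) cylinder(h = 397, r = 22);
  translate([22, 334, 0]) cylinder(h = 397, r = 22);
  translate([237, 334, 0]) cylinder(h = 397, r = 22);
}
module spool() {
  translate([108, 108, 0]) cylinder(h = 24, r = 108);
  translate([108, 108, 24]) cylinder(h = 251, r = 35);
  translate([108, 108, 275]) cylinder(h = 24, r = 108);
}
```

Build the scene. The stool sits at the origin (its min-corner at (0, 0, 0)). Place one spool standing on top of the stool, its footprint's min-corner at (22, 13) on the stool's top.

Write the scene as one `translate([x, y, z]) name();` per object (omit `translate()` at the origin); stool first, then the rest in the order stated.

stool();
translate([22, 13, 432]) spool();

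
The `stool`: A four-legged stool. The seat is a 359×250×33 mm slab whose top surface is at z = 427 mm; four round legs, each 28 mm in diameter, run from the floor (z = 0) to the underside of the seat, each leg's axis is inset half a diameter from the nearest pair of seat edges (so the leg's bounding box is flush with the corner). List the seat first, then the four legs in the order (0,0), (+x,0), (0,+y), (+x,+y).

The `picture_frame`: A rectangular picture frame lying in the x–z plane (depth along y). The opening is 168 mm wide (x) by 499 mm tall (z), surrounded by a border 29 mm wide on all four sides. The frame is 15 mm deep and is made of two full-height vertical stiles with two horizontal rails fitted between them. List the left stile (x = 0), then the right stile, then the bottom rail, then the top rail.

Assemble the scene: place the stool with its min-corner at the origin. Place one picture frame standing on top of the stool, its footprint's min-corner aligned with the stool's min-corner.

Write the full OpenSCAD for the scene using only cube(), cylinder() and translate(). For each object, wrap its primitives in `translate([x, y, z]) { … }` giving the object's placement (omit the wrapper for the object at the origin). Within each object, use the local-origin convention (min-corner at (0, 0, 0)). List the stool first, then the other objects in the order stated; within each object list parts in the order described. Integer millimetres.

translate([0, 0, 394]) cube([359, 250, 33]);
translate([14, 14, 0]) cylinder(h = 394, r = 14);
translate([345, 14, 0]) cylinder(h = 394, r = 14);
translate([14, 236, 0]) cylinder(h = 394, r = 14);
translate([345, 236, 0]) cylinder(h = 394, r = 14);
translate([0, 0, 427]) {
  cube([29, 15, 557]);
  translate([197, 0, 0]) cube([29, 15, 557]);
  translate([29, 0, 0]) cube([168, 15, 29]);
  translate([29, 0, 528]) cube([168, 15, 29]);
}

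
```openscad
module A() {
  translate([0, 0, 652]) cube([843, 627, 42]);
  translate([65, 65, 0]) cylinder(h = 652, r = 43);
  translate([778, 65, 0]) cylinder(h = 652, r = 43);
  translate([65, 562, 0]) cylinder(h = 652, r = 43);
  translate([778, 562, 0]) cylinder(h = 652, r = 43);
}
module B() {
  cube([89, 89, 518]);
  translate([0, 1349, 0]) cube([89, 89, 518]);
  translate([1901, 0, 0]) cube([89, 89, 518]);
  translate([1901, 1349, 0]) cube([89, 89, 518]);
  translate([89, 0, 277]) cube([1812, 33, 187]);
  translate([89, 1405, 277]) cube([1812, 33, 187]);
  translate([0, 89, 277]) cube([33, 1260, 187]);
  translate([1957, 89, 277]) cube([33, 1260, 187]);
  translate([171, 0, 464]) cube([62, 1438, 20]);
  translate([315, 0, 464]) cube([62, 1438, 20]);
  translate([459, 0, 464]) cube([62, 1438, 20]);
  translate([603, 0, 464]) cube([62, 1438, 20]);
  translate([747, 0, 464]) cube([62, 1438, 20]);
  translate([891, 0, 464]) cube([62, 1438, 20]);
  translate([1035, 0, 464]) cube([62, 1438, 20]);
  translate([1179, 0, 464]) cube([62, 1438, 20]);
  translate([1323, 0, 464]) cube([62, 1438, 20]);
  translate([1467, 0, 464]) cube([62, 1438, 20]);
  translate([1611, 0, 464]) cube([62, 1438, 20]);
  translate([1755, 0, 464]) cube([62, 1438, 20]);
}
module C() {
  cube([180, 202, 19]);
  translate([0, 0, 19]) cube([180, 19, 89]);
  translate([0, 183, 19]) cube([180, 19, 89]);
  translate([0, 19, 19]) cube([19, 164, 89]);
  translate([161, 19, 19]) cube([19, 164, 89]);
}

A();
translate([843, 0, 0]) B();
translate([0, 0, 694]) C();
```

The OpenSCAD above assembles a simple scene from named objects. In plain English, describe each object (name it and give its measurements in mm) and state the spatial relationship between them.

A is a rectangular dining table. The top is 843×627×42 mm with its upper surface at z = 694 mm. It stands on four round legs of 86 mm diameter, each leg's bounding box inset 22 mm from the nearest pair of top edges, running from the floor to the underside of the top.

B is a bed frame 1990 mm long (x) by 1438 mm wide (y). Four 89×89 mm corner posts, 518 mm tall, at the corners of the footprint. Four rails of 33 mm thickness and 187 mm height run between adjacent posts with their undersides at z = 277 mm, their outer faces flush with the outside of the frame (the two x-running rails run between the posts' inner faces; the two y-running rails run between the posts' inner faces). 12 slats, each 62 mm wide (x) and 20 mm thick, lie across the top of the two x-running rails, running the full 1438 mm width of the frame in y; the slats are evenly spaced along x between the inner faces of the end posts with equal gaps (rounded down to the nearest mm) at the −x end and between each pair — any rounding remainder accumulates at the +x end.

C is an open storage box with external size 180×202×108 mm and wall thickness 19 mm (the base is also 19 mm thick). The base covers the whole footprint; the four walls stand on the base, with the y-facing walls full-width and the x-facing walls fitting between their inner faces.

The bed frame is against the table's +x side, with their −y faces flush. The open box is on top of the table.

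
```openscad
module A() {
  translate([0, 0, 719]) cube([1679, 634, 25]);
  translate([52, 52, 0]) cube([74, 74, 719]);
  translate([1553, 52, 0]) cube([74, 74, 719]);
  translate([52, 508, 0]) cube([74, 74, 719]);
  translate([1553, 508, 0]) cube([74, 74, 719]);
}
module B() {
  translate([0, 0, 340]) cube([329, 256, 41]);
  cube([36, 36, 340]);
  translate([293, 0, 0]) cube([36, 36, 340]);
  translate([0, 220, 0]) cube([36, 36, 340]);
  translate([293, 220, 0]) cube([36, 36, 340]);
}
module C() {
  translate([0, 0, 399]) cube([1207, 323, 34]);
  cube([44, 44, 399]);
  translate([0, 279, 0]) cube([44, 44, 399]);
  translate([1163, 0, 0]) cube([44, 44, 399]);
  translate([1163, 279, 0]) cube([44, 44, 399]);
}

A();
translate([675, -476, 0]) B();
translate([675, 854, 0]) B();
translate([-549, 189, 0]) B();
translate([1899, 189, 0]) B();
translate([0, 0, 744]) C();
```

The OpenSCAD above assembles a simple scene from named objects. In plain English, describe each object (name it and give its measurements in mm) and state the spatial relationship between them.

A is a table with a 1679×634 mm rectangular top, 25 mm thick, top surface at z = 744 mm, supported by four 74×74 mm square legs, each inset 52 mm from the nearest pair of top edges, running from the floor.

B is a four-legged stool. The seat is a 329×256×41 mm slab whose top surface is at z = 381 mm; four square legs, each 36×36 mm in cross-section, run from the floor (z = 0) to the underside of the seat, each flush with a corner of the seat.

C is a long wooden bench with a 1207 mm (x) × 323 mm (y) seat, 34 mm thick, its top surface 433 mm above the floor. Four 44 mm square legs at the seat corners, flush with the edges, run from z = 0 to the seat underside.

Four stools sit around the table at the −y, +y, −x, +x sides. The bench is on top of the table.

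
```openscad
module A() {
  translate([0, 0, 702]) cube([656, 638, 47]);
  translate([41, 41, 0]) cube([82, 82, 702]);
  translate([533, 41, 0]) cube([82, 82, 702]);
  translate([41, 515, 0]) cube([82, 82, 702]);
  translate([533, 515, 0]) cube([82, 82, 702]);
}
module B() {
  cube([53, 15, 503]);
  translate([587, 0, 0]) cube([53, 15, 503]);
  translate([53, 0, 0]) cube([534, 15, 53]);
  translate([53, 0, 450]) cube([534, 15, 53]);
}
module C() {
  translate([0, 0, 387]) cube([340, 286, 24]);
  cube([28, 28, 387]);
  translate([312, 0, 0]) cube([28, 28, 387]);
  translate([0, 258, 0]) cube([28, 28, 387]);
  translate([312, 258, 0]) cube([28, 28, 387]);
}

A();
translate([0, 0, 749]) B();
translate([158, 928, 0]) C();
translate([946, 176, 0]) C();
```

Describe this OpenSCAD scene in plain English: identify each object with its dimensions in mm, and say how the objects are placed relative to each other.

A is a rectangular dining table. The top is 656×638×47 mm with its upper surface at z = 749 mm. It stands on four 82×82 mm square legs, each inset 41 mm from the nearest pair of top edges, running from the floor to the underside of the top.

B is a rectangular picture frame lying in the x–z plane (depth along y). The opening is 534 mm wide (x) by 397 mm tall (z), surrounded by a border 53 mm wide on all four sides. The frame is 15 mm deep and is made of two full-height vertical stiles with two horizontal rails fitted between them.

C is a four-legged stool. The seat is 340×286 mm, 24 mm thick, top at z = 411 mm. It stands on four square legs, each 28×28 mm in cross-section, from z = 0 to the seat underside, each flush with a corner of the seat.

The picture frame is on top of the table. Two stools sit around the table at the +y, +x sides.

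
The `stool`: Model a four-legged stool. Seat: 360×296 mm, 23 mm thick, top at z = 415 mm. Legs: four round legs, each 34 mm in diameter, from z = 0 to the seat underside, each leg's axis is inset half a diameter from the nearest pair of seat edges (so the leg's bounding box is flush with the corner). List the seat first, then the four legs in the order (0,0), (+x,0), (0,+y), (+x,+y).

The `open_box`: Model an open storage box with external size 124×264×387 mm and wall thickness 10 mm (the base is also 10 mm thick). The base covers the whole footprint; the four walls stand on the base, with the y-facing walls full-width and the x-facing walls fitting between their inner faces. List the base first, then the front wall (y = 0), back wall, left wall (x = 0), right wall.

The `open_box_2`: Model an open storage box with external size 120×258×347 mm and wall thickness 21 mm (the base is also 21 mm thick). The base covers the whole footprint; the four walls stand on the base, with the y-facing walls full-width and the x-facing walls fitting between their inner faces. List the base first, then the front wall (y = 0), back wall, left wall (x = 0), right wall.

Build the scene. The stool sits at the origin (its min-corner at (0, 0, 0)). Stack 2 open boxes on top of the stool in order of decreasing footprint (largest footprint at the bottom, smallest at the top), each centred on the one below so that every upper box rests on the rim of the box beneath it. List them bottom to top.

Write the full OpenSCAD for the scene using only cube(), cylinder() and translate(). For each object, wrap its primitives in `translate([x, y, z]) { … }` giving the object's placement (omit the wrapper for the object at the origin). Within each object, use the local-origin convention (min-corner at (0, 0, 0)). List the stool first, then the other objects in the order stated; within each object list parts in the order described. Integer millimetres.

translate([0, 0, 392]) cube([360, 296, 23]);
translate([17, 17, 0]) cylinder(h = 392, r = 17);
translate([343, 17, 0]) cylinder(h = 392, r = 17);
translate([17, 279, 0]) cylinder(h = 392, r = 17);
translate([343, 279, 0]) cylinder(h = 392, r = 17);
translate([118, 16, 415]) {
  cube([124, 264, 10]);
  translate([0, 0, 10]) cube([124, 10, 377]);
  translate([0, 254, 10]) cube([124, 10, 377]);
  translate([0, 10, 10]) cube([10, 244, 377]);
  translate([114, 10, 10]) cube([10, 244, 377]);
}
translate([120, 19, 802]) {
  cube([120, 258, 21]);
  translate([0, 0, 21]) cube([120, 21, 326]);
  translate([0, 237, 21]) cube([120, 21, 326]);
  translate([0, 21, 21]) cube([21, 216, 326]);
  translate([99, 21, 21]) cube([21, 216, 326]);
}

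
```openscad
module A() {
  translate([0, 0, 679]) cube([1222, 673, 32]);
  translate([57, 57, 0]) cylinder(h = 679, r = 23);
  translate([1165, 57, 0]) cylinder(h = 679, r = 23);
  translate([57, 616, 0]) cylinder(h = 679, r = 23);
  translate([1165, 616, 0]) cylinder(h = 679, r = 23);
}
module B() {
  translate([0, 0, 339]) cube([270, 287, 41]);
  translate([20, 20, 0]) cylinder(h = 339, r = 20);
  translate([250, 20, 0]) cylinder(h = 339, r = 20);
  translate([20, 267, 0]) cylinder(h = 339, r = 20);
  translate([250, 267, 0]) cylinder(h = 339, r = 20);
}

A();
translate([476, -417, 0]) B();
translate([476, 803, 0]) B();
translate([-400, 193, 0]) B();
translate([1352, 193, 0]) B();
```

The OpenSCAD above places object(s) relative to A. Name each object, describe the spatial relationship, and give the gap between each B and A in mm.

A is a table. B is a stool. Four stools sit around the table at the −y, +y, −x, +x sides. The gap between each stool and the table is 130 mm.

Each stool's nearest face is 130 mm from the table's bounding box.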